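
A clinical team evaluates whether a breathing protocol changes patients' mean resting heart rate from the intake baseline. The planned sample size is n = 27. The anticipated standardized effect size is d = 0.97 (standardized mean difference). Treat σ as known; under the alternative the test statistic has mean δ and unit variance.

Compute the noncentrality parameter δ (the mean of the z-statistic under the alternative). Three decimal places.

δ ≈ 5.040

The noncentrality parameter scales effect size by the design's sample-size factor: δ = d·√n = 0.97 × √27 = 5.0403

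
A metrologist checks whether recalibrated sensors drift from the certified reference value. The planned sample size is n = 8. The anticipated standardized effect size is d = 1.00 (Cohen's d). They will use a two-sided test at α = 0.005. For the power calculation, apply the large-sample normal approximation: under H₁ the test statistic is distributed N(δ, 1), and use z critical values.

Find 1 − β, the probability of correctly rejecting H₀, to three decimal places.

Noncentrality parameter: δ = d·√n = 1.00 × √8 = 2.8284
Two-sided α = 0.005 → critical value z_{0.0025} = 2.807.
Power = Φ(δ − 2.807) + Φ(−δ − 2.807) = Φ(0.021) + Φ(-5.635) = 0.5085 + 0.0000 = 0.5085.

Power ≈ 0.509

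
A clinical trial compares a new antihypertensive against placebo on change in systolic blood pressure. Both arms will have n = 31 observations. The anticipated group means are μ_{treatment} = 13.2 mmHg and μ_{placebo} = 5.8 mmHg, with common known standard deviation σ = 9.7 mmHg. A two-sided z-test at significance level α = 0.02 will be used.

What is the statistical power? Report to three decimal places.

Standardized effect: d = |μ_{treatment} − μ_{placebo}| / σ = |13.2 − 5.8| / 9.7 = 0.7629
Noncentrality parameter: δ = d·√(n/2) = 0.7629 × √(31/2) = 3.0035
Critical value for a two-sided test at α = 0.02: z_{α/2} = 2.326.
Power = Φ(δ − 2.326) + Φ(−δ − 2.326) = Φ(0.677) + Φ(-5.330) = 0.7508 + 0.0000 = 0.7508.

Power ≈ 0.751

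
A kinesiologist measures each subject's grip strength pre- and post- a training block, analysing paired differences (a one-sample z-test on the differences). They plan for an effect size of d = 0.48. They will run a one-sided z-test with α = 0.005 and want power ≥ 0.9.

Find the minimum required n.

n = 65

Set Φ(δ − 2.576) = 0.9; then δ − 2.576 = Φ⁻¹(0.9) = 1.282, giving δ = 3.857.
δ = d·√n ⇒ n = (δ/d)² = (3.857 / 0.48)² = 64.58.
Rounding up, n = 65.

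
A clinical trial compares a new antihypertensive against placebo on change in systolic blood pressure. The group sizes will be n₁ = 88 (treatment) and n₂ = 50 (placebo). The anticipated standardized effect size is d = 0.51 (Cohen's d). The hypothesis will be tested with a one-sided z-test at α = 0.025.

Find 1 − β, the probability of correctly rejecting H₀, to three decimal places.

Power ≈ 0.821

Noncentrality parameter: δ = d / √(1/n₁ + 1/n₂) = 0.51 / √(1/88 + 1/50) = 2.8798
One-sided α = 0.025 → critical value z_{0.025} = 1.960.
Power = Φ(δ − 1.960) = Φ(0.920) = 0.8212.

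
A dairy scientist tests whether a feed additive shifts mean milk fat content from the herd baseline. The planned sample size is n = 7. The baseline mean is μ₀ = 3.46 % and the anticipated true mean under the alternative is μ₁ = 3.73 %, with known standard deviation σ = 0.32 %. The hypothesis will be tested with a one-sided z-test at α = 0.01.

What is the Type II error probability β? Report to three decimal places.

β ≈ 0.537

Standardized effect: d = |μ₁ − μ₀| / σ = |3.73 − 3.46| / 0.32 = 0.8438
Noncentrality parameter: δ = d·√n = 0.8438 × √7 = 2.2324
Critical value for a one-sided test at α = 0.01: z_α = 2.326.
Power = P(Z > 2.326 − δ) = Φ(-0.094) = 0.4626.
Type II error: β = 1 − power = 1 − 0.4626 = 0.5374.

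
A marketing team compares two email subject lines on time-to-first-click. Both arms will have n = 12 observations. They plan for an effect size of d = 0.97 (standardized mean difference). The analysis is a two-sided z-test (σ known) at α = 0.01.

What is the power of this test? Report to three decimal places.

Noncentrality parameter: δ = d·√(n/2) = 0.97 × √(12/2) = 2.3760
Critical value for a two-sided test at α = 0.01: z_{α/2} = 2.576.
Power = Φ(δ − 2.576) + Φ(−δ − 2.576) = Φ(-0.200) + Φ(-4.952) = 0.4208 + 0.0000 = 0.4208.

Power ≈ 0.421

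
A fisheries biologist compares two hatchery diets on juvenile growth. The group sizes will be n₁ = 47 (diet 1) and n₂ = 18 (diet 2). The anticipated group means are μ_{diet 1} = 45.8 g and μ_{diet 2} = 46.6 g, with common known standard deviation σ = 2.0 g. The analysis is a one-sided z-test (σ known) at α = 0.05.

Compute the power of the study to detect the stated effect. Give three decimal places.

Power ≈ 0.420

Standardized effect: d = |μ_{diet 1} − μ_{diet 2}| / σ = |45.8 − 46.6| / 2.0 = 0.4000
Noncentrality parameter: δ = d / √(1/n₁ + 1/n₂) = 0.4000 / √(1/47 + 1/18) = 1.4431
Critical value for a one-sided test at α = 0.05: z_α = 1.645.
Power = Φ(δ − 1.645) = Φ(-0.202) = 0.4200.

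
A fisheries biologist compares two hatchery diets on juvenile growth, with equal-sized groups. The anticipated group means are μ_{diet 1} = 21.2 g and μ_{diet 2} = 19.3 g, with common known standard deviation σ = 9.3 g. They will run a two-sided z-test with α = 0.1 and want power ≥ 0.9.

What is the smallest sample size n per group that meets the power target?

n = 411 per group

Standardized effect: d = |μ_{diet 1} − μ_{diet 2}| / σ = |21.2 − 19.3| / 9.3 = 0.2043
Set Φ(δ − 1.645) = 0.9; then δ − 1.645 = Φ⁻¹(0.9) = 1.282, giving δ = 2.926.
(Ignoring the negligible lower-tail rejection probability gives the usual closed-form inversion.)
δ = d·√(n/2) ⇒ n = 2(δ/d)² = 2 × (2.926 / 0.2043)² = 410.35.
Round up to the next whole unit.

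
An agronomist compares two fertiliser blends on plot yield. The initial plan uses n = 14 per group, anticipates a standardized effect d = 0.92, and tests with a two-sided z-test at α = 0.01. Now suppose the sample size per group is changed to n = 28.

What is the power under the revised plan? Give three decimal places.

With n = 28 per group: δ = d·√(n/2) = 0.92 × √(28/2) = 3.4423. Critical value z_{0.005} = 2.576.
Revised power = Φ(δ − 2.576) + Φ(−δ − 2.576) = Φ(0.866) + Φ(-6.018) = 0.8069 + 0.0000 = 0.8069.

Power ≈ 0.807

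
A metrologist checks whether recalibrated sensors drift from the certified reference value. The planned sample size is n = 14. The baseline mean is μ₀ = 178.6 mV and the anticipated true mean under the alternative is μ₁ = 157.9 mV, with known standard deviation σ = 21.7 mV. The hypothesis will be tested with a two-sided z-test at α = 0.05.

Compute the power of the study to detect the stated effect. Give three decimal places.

Standardized effect: d = |μ₁ − μ₀| / σ = |157.9 − 178.6| / 21.7 = 0.9539
Noncentrality parameter: δ = d·√n = 0.9539 × √14 = 3.5692
Two-sided α = 0.05 → critical value z_{0.025} = 1.960.
Power = Φ(δ − 1.960) + Φ(−δ − 1.960) = Φ(1.609) + Φ(-5.529) = 0.9462 + 0.0000 = 0.9462.

Power ≈ 0.946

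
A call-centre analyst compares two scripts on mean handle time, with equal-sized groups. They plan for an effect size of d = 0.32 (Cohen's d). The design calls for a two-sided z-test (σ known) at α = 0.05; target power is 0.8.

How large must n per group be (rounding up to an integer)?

Set Φ(δ − 1.960) = 0.8; then δ − 1.960 = Φ⁻¹(0.8) = 0.842, giving δ = 2.802.
(The Φ(−δ − z_{α/2}) term is vanishingly small for δ > 0 and is dropped in the standard sample-size formula.)
δ = d·√(n/2) ⇒ n = 2(δ/d)² = 2 × (2.802 / 0.32)² = 153.30.
Round up to the next whole unit.

n = 154 per group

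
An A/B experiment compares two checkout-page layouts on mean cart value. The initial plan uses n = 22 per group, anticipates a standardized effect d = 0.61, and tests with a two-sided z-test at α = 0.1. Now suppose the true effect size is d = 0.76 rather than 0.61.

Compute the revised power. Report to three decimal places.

With d = 0.76: δ = d·√(n/2) = 0.76 × √(22/2) = 2.5206. Critical value z_{0.05} = 1.645.
Revised power = Φ(δ − 1.645) + Φ(−δ − 1.645) = Φ(0.876) + Φ(-4.165) = 0.8094 + 0.0000 = 0.8094.

Power ≈ 0.809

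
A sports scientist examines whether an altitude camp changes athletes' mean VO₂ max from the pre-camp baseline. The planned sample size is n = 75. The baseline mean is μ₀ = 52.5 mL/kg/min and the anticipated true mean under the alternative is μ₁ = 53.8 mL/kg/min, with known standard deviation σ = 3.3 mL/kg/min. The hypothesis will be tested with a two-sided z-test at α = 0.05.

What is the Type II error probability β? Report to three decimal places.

β ≈ 0.073

Standardized effect: d = |μ₁ − μ₀| / σ = |53.8 − 52.5| / 3.3 = 0.3939
Noncentrality parameter: δ = d·√n = 0.3939 × √75 = 3.4116
Two-sided α = 0.05 → critical value z_{0.025} = 1.960.
Power = Φ(δ − 1.960) + Φ(−δ − 1.960) = Φ(1.452) + Φ(-5.372) = 0.9267 + 0.0000 = 0.9267.
Type II error: β = 1 − power = 1 − 0.9267 = 0.0733.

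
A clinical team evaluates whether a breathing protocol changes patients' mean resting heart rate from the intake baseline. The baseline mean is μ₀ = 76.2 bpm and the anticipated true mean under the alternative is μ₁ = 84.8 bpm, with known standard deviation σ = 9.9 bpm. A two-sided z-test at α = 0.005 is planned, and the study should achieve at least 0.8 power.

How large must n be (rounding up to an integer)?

Standardized effect: d = |μ₁ − μ₀| / σ = |84.8 − 76.2| / 9.9 = 0.8687
Set Φ(δ − 2.807) = 0.8; then δ − 2.807 = Φ⁻¹(0.8) = 0.842, giving δ = 3.649.
(The Φ(−δ − z_{α/2}) term is vanishingly small for δ > 0 and is dropped in the standard sample-size formula.)
δ = d·√n ⇒ n = (δ/d)² = (3.649 / 0.8687)² = 17.64.
Round up to the next whole unit.

n = 18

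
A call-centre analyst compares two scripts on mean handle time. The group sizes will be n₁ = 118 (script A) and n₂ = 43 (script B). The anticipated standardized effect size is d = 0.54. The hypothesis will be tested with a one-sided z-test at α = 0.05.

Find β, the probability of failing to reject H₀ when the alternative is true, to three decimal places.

β ≈ 0.083

Noncentrality parameter: δ = d / √(1/n₁ + 1/n₂) = 0.54 / √(1/118 + 1/43) = 3.0315
One-sided α = 0.05 → critical value z_{0.05} = 1.645.
Power = P(Z > 1.645 − δ) = Φ(1.387) = 0.9172.
Type II error: β = 1 − power = 1 − 0.9172 = 0.0828.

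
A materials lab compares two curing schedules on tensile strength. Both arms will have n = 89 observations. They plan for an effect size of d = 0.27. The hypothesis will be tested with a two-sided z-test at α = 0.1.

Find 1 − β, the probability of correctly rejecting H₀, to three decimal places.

Noncentrality parameter: δ = d·√(n/2) = 0.27 × √(89/2) = 1.8011
Critical value for a two-sided test at α = 0.1: z_{α/2} = 1.645.
Power = Φ(δ − 1.645) + Φ(−δ − 1.645) = Φ(0.156) + Φ(-3.446) = 0.5621 + 0.0003 = 0.5624.

Power ≈ 0.562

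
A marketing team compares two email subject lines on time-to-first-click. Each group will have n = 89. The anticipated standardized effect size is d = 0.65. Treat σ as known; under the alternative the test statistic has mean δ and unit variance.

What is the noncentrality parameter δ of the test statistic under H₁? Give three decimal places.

δ = d·√(n/2) = 0.65 × √(89/2) = 4.3360

δ ≈ 4.336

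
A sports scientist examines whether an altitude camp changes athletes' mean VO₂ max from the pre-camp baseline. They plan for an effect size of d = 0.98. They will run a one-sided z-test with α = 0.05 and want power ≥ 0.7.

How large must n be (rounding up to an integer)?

Set Φ(δ − 1.645) = 0.7; then δ − 1.645 = Φ⁻¹(0.7) = 0.524, giving δ = 2.169.
δ = d·√n ⇒ n = (δ/d)² = (2.169 / 0.98)² = 4.90.
Rounding up, n = 5.

n = 5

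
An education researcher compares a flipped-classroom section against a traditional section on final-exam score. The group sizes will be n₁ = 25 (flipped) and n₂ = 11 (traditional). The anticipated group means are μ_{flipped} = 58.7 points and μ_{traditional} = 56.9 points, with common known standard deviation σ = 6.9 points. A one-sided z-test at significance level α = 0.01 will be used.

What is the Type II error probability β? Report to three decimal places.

Standardized effect: d = |μ_{flipped} − μ_{traditional}| / σ = |58.7 − 56.9| / 6.9 = 0.2609
Noncentrality parameter: δ = d / √(1/n₁ + 1/n₂) = 0.2609 / √(1/25 + 1/11) = 0.7210
One-sided α = 0.01 → critical value z_{0.01} = 2.326.
Power = P(Z > 2.326 − δ) = Φ(-1.605) = 0.0542.
Type II error: β = 1 − power = 1 − 0.0542 = 0.9458.

β ≈ 0.946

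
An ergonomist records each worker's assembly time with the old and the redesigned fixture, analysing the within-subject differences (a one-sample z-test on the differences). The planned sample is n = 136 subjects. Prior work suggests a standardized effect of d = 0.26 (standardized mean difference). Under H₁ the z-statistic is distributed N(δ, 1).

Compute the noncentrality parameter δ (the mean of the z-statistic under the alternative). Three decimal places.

The noncentrality parameter scales effect size by the design's sample-size factor: δ = d·√n = 0.26 × √136 = 3.0321

δ ≈ 3.032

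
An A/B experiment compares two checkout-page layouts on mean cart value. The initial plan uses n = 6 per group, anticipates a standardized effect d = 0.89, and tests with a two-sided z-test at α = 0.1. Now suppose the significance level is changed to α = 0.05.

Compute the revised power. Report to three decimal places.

Power ≈ 0.338

δ = d·√(n/2) = 0.89 × √(6/2) = 1.5415 (unchanged). New critical value: z_{0.025} = 1.960.
Revised power = Φ(δ − 1.960) + Φ(−δ − 1.960) = Φ(-0.418) + Φ(-3.501) = 0.3378 + 0.0002 = 0.3380.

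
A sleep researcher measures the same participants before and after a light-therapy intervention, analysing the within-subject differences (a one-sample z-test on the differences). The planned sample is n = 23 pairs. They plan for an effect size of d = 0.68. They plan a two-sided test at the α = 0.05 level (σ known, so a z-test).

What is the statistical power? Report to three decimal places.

Power ≈ 0.903

Noncentrality parameter: δ = d·√n = 0.68 × √23 = 3.2612
Critical value for a two-sided test at α = 0.05: z_{α/2} = 1.960.
Power = Φ(δ − 1.960) + Φ(−δ − 1.960) = Φ(1.301) + Φ(-5.221) = 0.9034 + 0.0000 = 0.9034.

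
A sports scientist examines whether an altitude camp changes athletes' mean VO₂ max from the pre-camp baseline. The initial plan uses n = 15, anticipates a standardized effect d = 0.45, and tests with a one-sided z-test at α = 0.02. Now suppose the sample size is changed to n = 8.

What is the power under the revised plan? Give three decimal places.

With n = 8: δ = d·√n = 0.45 × √8 = 1.2728. Critical value z_{0.02} = 2.054.
Revised power = Φ(δ − 2.054) = Φ(-0.781) = 0.2174.

Power ≈ 0.217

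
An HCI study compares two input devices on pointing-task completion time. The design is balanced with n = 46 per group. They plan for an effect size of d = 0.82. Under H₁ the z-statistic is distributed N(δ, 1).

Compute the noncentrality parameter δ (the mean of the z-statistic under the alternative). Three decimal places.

The noncentrality parameter scales effect size by the design's sample-size factor: δ = d·√(n/2) = 0.82 × √(46/2) = 3.9326

δ ≈ 3.933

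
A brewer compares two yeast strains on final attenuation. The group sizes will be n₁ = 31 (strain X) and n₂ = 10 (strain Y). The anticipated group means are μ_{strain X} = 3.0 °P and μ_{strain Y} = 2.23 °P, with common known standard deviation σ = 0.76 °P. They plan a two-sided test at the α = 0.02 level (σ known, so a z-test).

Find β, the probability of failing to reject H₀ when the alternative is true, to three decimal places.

β ≈ 0.323

Standardized effect: d = |μ_{strain X} − μ_{strain Y}| / σ = |3.0 − 2.23| / 0.76 = 1.0132
Noncentrality parameter: δ = d / √(1/n₁ + 1/n₂) = 1.0132 / √(1/31 + 1/10) = 2.7859
Critical value for a two-sided test at α = 0.02: z_{α/2} = 2.326.
Power = Φ(δ − 2.326) + Φ(−δ − 2.326) = Φ(0.460) + Φ(-5.112) = 0.6771 + 0.0000 = 0.6771.
Type II error: β = 1 − power = 1 − 0.6771 = 0.3229.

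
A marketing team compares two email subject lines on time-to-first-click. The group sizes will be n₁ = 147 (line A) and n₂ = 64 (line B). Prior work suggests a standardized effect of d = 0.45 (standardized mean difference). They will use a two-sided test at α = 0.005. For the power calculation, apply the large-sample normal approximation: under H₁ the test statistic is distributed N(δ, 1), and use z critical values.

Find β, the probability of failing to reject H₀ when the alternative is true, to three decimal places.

β ≈ 0.422

Noncentrality parameter: δ = d / √(1/n₁ + 1/n₂) = 0.45 / √(1/147 + 1/64) = 3.0048
Critical value for a two-sided test at α = 0.005: z_{α/2} = 2.807.
Power = Φ(δ − 2.807) + Φ(−δ − 2.807) = Φ(0.198) + Φ(-5.812) = 0.5784 + 0.0000 = 0.5784.
Type II error: β = 1 − power = 1 − 0.5784 = 0.4216.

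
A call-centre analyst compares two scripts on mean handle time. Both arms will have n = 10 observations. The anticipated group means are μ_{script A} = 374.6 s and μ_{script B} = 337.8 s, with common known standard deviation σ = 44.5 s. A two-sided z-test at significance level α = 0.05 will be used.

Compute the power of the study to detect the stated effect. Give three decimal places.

Standardized effect: d = |μ_{script A} − μ_{script B}| / σ = |374.6 − 337.8| / 44.5 = 0.8270
Noncentrality parameter: δ = d·√(n/2) = 0.8270 × √(10/2) = 1.8492
Two-sided α = 0.05 → critical value z_{0.025} = 1.960.
Power = Φ(δ − 1.960) + Φ(−δ − 1.960) = Φ(-0.111) + Φ(-3.809) = 0.4559 + 0.0001 = 0.4560.

Power ≈ 0.456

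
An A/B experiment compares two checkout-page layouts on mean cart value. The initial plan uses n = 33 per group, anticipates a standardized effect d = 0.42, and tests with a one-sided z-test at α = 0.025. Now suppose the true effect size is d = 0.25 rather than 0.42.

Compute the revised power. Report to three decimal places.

With d = 0.25: δ = d·√(n/2) = 0.25 × √(33/2) = 1.0155. Critical value z_{0.025} = 1.960.
Revised power = P(Z > 1.960 − δ) = Φ(-0.944) = 0.1725.

Power ≈ 0.172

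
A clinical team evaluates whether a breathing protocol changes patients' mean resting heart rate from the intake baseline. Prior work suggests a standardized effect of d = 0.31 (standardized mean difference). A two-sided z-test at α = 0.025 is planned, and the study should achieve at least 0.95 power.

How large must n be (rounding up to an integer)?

Set Φ(δ − 2.241) = 0.95; then δ − 2.241 = Φ⁻¹(0.95) = 1.645, giving δ = 3.886.
(The Φ(−δ − z_{α/2}) term is vanishingly small for δ > 0 and is dropped in the standard sample-size formula.)
δ = d·√n ⇒ n = (δ/d)² = (3.886 / 0.31)² = 157.16.
Rounding up, n = 158.

n = 158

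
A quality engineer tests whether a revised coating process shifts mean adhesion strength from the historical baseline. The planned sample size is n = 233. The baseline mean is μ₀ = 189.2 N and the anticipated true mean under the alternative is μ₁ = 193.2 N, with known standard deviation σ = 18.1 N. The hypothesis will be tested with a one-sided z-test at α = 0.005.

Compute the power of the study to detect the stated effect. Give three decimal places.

Standardized effect: d = |μ₁ − μ₀| / σ = |193.2 − 189.2| / 18.1 = 0.2210
Noncentrality parameter: λ = d·√n = 0.2210 × √233 = 3.3733
Critical value for a one-sided test at α = 0.005: z_α = 2.576.
Power = Φ(λ − 2.576) = Φ(0.798) = 0.7874.

Power ≈ 0.787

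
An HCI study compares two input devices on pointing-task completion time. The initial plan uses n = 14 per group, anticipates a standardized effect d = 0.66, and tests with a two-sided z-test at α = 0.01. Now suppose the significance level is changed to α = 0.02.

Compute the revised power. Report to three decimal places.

Power ≈ 0.281

δ = d·√(n/2) = 0.66 × √(14/2) = 1.7462 (unchanged). New critical value: z_{0.01} = 2.326.
Revised power = Φ(δ − 2.326) + Φ(−δ − 2.326) = Φ(-0.580) + Φ(-4.073) = 0.2809 + 0.0000 = 0.2809.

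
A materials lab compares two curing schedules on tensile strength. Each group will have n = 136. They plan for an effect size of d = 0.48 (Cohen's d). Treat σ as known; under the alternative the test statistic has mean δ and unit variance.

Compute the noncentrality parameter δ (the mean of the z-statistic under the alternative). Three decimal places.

δ = d·√(n/2) = 0.48 × √(136/2) = 3.9582

δ ≈ 3.958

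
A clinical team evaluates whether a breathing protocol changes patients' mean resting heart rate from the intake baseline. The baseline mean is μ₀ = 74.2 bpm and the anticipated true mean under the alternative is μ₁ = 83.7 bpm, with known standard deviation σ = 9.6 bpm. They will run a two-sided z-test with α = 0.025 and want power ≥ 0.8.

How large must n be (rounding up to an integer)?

n = 10

Standardized effect: d = |μ₁ − μ₀| / σ = |83.7 − 74.2| / 9.6 = 0.9896
Set Φ(δ − 2.241) = 0.8; then δ − 2.241 = Φ⁻¹(0.8) = 0.842, giving δ = 3.083.
(For δ > 0 the lower-tail rejection region contributes negligibly to power, so the one-term inversion is standard.)
δ = d·√n ⇒ n = (δ/d)² = (3.083 / 0.9896)² = 9.71.
Rounding up, n = 10.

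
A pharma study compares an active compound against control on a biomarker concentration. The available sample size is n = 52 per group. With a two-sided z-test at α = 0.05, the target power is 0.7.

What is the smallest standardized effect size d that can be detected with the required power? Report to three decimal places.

d ≈ 0.487

Need Φ(δ − 1.960) = 0.7, so δ = 1.960 + 0.524 = 2.484.
(Lower-tail contribution to power is negligible for δ > 0.)
δ = d·√(n/2) ⇒ d = δ/√(n/2) = 2.484/√(52/2) = 0.4872.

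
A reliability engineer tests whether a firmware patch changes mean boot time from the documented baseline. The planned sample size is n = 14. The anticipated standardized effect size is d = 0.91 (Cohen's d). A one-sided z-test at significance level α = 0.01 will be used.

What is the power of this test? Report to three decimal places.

Noncentrality parameter: λ = d·√n = 0.91 × √14 = 3.4049
Critical value for a one-sided test at α = 0.01: z_α = 2.326.
Power = Φ(λ − 2.326) = Φ(1.079) = 0.8596.

Power ≈ 0.860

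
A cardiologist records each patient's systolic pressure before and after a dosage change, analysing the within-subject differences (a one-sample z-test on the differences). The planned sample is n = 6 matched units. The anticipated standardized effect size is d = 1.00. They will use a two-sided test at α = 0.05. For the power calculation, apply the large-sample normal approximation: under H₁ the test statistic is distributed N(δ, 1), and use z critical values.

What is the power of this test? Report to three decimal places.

Noncentrality parameter: δ = d·√n = 1.00 × √6 = 2.4495
Critical value for a two-sided test at α = 0.05: z_{α/2} = 1.960.
Power = Φ(δ − 1.960) + Φ(−δ − 1.960) = Φ(0.490) + Φ(-4.409) = 0.6878 + 0.0000 = 0.6878.

Power ≈ 0.688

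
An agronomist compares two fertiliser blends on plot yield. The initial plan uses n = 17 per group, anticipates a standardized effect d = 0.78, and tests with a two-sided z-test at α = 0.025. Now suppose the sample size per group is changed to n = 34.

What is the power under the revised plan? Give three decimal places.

Power ≈ 0.835

With n = 34 per group: δ = d·√(n/2) = 0.78 × √(34/2) = 3.2160. Critical value z_{0.0125} = 2.241.
Revised power = Φ(δ − 2.241) + Φ(−δ − 2.241) = Φ(0.975) + Φ(-5.457) = 0.8351 + 0.0000 = 0.8351.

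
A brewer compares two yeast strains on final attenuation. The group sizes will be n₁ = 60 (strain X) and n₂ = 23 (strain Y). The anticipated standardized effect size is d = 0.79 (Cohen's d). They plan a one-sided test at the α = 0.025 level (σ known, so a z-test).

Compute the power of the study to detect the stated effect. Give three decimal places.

Power ≈ 0.896

Noncentrality parameter: δ = d / √(1/n₁ + 1/n₂) = 0.79 / √(1/60 + 1/23) = 3.2213
One-sided α = 0.025 → critical value z_{0.025} = 1.960.
Power = Φ(δ − 1.960) = Φ(1.261) = 0.8964.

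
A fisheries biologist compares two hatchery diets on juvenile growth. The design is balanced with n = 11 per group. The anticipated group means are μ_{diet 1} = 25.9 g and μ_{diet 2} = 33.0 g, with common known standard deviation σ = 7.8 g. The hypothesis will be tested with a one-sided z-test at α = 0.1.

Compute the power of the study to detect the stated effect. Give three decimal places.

Standardized effect: d = |μ_{diet 1} − μ_{diet 2}| / σ = |25.9 − 33.0| / 7.8 = 0.9103
Noncentrality parameter: δ = d·√(n/2) = 0.9103 × √(11/2) = 2.1347
One-sided α = 0.1 → critical value z_{0.1} = 1.282.
Power = P(Z > 1.282 − δ) = Φ(0.853) = 0.8032.

Power ≈ 0.803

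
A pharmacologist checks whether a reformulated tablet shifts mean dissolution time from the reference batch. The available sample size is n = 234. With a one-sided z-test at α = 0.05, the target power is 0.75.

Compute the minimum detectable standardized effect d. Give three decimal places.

Need Φ(δ − 1.645) = 0.75, so δ = 1.645 + 0.674 = 2.319.
δ = d·√n ⇒ d = δ/√n = 2.319/√234 = 0.1516.

d ≈ 0.152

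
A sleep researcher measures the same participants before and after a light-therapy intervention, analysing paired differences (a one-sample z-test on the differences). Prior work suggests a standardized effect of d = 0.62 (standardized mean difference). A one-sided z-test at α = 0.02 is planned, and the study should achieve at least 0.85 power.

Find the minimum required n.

For power 0.85 need Φ(δ − z_{0.02}) = 0.85, so δ = z_{0.02} + z_{0.15} = 2.054 + 1.036 = 3.090.
δ = d·√n ⇒ n = (δ/d)² = (3.090 / 0.62)² = 24.84.
Round up to the next whole unit.

n = 25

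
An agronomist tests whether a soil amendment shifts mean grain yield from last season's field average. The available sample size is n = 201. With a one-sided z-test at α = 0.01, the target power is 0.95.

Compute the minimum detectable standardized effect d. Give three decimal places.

Need Φ(δ − 2.326) = 0.95, so δ = 2.326 + 1.645 = 3.971.
δ = d·√n ⇒ d = δ/√n = 3.971/√201 = 0.2801.

d ≈ 0.280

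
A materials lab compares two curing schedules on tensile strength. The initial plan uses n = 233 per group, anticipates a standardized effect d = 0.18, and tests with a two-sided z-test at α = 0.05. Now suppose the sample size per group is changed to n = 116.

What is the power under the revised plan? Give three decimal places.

Power ≈ 0.278

With n = 116 per group: δ = d·√(n/2) = 0.18 × √(116/2) = 1.3708. Critical value z_{0.025} = 1.960.
Revised power = Φ(δ − 1.960) + Φ(−δ − 1.960) = Φ(-0.589) + Φ(-3.331) = 0.2779 + 0.0004 = 0.2783.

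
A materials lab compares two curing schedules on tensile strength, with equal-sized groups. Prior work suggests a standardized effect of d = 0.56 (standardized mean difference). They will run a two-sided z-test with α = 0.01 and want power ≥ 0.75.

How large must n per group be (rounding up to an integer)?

For power 0.75 need Φ(δ − z_{0.005}) = 0.75, so δ = z_{0.005} + z_{0.25} = 2.576 + 0.674 = 3.250.
(The Φ(−δ − z_{α/2}) term is vanishingly small for δ > 0 and is dropped in the standard sample-size formula.)
δ = d·√(n/2) ⇒ n = 2(δ/d)² = 2 × (3.250 / 0.56)² = 67.38.
Rounding up, n = 68 per group.

n = 68 per group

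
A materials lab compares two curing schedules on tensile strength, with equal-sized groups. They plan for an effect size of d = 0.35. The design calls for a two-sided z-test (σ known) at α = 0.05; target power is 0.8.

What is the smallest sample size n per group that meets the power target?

For power 0.8 need Φ(δ − z_{0.025}) = 0.8, so δ = z_{0.025} + z_{0.20} = 1.960 + 0.842 = 2.802.
(Ignoring the negligible lower-tail rejection probability gives the usual closed-form inversion.)
δ = d·√(n/2) ⇒ n = 2(δ/d)² = 2 × (2.802 / 0.35)² = 128.14.
Rounding up, n = 129 per group.

n = 129 per group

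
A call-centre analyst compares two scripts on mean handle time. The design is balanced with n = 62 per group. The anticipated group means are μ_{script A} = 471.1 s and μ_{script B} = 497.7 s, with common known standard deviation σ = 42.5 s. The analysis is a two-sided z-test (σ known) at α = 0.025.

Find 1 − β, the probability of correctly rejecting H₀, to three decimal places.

Standardized effect: d = |μ_{script A} − μ_{script B}| / σ = |471.1 − 497.7| / 42.5 = 0.6259
Noncentrality parameter: δ = d·√(n/2) = 0.6259 × √(62/2) = 3.4848
Two-sided α = 0.025 → critical value z_{0.0125} = 2.241.
Power = Φ(δ − 2.241) + Φ(−δ − 2.241) = Φ(1.243) + Φ(-5.726) = 0.8931 + 0.0000 = 0.8931.

Power ≈ 0.893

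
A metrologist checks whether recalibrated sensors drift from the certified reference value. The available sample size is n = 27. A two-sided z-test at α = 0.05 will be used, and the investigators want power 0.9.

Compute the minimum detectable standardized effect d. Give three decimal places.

d ≈ 0.624

Required noncentrality: δ = z_{0.025} + z_{0.10} = 1.960 + 1.282 = 3.242.
(The second rejection-region term Φ(−δ − z_{α/2}) is negligible and dropped.)
δ = d·√n ⇒ d = δ/√n = 3.242/√27 = 0.6238.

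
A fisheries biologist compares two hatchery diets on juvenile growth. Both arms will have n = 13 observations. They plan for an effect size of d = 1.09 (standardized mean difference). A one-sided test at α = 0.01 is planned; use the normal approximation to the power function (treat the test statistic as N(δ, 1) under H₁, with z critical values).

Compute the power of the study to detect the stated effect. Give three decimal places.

Power ≈ 0.675

Noncentrality parameter: δ = d·√(n/2) = 1.09 × √(13/2) = 2.7790
Critical value for a one-sided test at α = 0.01: z_α = 2.326.
Power = P(Z > 2.326 − δ) = Φ(0.453) = 0.6746.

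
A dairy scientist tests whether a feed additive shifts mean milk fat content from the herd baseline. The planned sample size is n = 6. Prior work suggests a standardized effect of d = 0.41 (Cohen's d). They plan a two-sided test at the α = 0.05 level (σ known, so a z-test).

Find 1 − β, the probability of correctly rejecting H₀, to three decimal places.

Power ≈ 0.171

Noncentrality parameter: δ = d·√n = 0.41 × √6 = 1.0043
Critical value for a two-sided test at α = 0.05: z_{α/2} = 1.960.
Power = Φ(δ − 1.960) + Φ(−δ − 1.960) = Φ(-0.956) + Φ(-2.964) = 0.1696 + 0.0015 = 0.1711.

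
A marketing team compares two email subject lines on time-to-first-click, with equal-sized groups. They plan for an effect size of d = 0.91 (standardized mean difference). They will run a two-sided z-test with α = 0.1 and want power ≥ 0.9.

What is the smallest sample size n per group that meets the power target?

Set Φ(δ − 1.645) = 0.9; then δ − 1.645 = Φ⁻¹(0.9) = 1.282, giving δ = 2.926.
(For δ > 0 the lower-tail rejection region contributes negligibly to power, so the one-term inversion is standard.)
δ = d·√(n/2) ⇒ n = 2(δ/d)² = 2 × (2.926 / 0.91)² = 20.68.
Rounding up, n = 21 per group.

n = 21 per group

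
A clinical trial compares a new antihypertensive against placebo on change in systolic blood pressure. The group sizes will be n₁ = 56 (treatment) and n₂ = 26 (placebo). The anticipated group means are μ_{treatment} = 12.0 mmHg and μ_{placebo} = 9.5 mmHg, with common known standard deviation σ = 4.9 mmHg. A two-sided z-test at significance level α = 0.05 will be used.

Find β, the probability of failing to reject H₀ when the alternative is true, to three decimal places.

β ≈ 0.425

Standardized effect: d = |μ_{treatment} − μ_{placebo}| / σ = |12.0 − 9.5| / 4.9 = 0.5102
Noncentrality parameter: δ = d / √(1/n₁ + 1/n₂) = 0.5102 / √(1/56 + 1/26) = 2.1499
Critical value for a two-sided test at α = 0.05: z_{α/2} = 1.960.
Power = Φ(δ − 1.960) + Φ(−δ − 1.960) = Φ(0.190) + Φ(-4.110) = 0.5753 + 0.0000 = 0.5753.
Type II error: β = 1 − power = 1 − 0.5753 = 0.4247.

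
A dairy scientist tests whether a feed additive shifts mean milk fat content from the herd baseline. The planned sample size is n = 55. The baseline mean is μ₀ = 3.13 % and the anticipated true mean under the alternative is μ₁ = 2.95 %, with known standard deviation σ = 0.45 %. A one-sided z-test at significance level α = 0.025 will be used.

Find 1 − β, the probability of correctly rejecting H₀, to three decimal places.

Power ≈ 0.843

Standardized effect: d = |μ₁ − μ₀| / σ = |2.95 − 3.13| / 0.45 = 0.4000
Noncentrality parameter: δ = d·√n = 0.4000 × √55 = 2.9665
Critical value for a one-sided test at α = 0.025: z_α = 1.960.
Power = P(Z > 1.960 − δ) = Φ(1.007) = 0.8429.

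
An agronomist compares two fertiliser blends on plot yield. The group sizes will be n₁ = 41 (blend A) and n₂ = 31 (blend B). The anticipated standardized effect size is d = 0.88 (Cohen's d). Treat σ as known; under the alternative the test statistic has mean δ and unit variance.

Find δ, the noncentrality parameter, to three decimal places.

δ ≈ 3.697

The noncentrality parameter scales effect size by the design's sample-size factor: δ = d / √(1/n₁ + 1/n₂) = 0.88 / √(1/41 + 1/31) = 3.6973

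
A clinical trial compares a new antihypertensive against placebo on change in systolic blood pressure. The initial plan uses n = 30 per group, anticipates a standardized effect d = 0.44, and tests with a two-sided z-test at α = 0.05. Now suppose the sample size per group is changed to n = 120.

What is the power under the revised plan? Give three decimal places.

Power ≈ 0.926

With n = 120 per group: δ = d·√(n/2) = 0.44 × √(120/2) = 3.4082. Critical value z_{0.025} = 1.960.
Revised power = Φ(δ − 1.960) + Φ(−δ − 1.960) = Φ(1.448) + Φ(-5.368) = 0.9262 + 0.0000 = 0.9262.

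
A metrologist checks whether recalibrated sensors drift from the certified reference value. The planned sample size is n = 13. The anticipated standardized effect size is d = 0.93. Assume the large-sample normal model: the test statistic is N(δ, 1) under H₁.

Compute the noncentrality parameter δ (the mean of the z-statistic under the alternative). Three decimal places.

The noncentrality parameter scales effect size by the design's sample-size factor: δ = d·√n = 0.93 × √13 = 3.3532

δ ≈ 3.353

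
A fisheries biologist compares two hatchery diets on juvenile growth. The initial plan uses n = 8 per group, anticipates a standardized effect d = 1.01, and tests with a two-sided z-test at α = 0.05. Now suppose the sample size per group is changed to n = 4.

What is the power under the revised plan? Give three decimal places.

With n = 4 per group: δ = d·√(n/2) = 1.01 × √(4/2) = 1.4284. Critical value z_{0.025} = 1.960.
Revised power = Φ(δ − 1.960) + Φ(−δ − 1.960) = Φ(-0.532) + Φ(-3.388) = 0.2975 + 0.0004 = 0.2979.

Power ≈ 0.298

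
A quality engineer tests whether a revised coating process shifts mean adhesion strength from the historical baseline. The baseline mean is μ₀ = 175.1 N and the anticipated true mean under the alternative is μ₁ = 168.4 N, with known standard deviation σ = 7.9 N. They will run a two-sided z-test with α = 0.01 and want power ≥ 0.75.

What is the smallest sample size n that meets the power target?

Standardized effect: d = |μ₁ − μ₀| / σ = |168.4 − 175.1| / 7.9 = 0.8481
For power 0.75 need Φ(δ − z_{0.005}) = 0.75, so δ = z_{0.005} + z_{0.25} = 2.576 + 0.674 = 3.250.
(For δ > 0 the lower-tail rejection region contributes negligibly to power, so the one-term inversion is standard.)
δ = d·√n ⇒ n = (δ/d)² = (3.250 / 0.8481)² = 14.69.
Round up to the next whole unit.

n = 15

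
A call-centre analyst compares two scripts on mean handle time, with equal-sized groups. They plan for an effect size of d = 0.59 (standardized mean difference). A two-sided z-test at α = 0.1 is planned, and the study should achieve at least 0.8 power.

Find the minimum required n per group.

For power 0.8 need Φ(δ − z_{0.05}) = 0.8, so δ = z_{0.05} + z_{0.20} = 1.645 + 0.842 = 2.486.
(The Φ(−δ − z_{α/2}) term is vanishingly small for δ > 0 and is dropped in the standard sample-size formula.)
δ = d·√(n/2) ⇒ n = 2(δ/d)² = 2 × (2.486 / 0.59)² = 35.52.
Rounding up, n = 36 per group.

n = 36 per group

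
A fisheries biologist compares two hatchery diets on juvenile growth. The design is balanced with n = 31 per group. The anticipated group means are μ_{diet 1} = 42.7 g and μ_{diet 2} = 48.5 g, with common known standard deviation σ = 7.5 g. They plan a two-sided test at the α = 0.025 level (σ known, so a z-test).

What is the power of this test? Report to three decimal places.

Power ≈ 0.789

Standardized effect: d = |μ_{diet 1} − μ_{diet 2}| / σ = |42.7 − 48.5| / 7.5 = 0.7733
Noncentrality parameter: δ = d·√(n/2) = 0.7733 × √(31/2) = 3.0446
Two-sided α = 0.025 → critical value z_{0.0125} = 2.241.
Power = Φ(δ − 2.241) + Φ(−δ − 2.241) = Φ(0.803) + Φ(-5.286) = 0.7891 + 0.0000 = 0.7891.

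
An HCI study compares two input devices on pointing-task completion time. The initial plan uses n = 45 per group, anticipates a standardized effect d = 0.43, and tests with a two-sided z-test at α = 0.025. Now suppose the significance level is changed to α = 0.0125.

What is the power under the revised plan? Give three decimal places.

δ = d·√(n/2) = 0.43 × √(45/2) = 2.0397 (unchanged). New critical value: z_{0.0063} = 2.498.
Revised power = Φ(δ − 2.498) + Φ(−δ − 2.498) = Φ(-0.458) + Φ(-4.537) = 0.3235 + 0.0000 = 0.3235.

Power ≈ 0.323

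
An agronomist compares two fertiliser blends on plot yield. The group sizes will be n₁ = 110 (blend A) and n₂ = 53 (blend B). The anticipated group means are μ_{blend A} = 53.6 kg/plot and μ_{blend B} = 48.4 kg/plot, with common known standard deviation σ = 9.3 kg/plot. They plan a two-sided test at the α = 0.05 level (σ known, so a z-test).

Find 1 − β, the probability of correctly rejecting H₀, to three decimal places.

Power ≈ 0.917

Standardized effect: d = |μ_{blend A} − μ_{blend B}| / σ = |53.6 − 48.4| / 9.3 = 0.5591
Noncentrality parameter: δ = d / √(1/n₁ + 1/n₂) = 0.5591 / √(1/110 + 1/53) = 3.3440
Critical value for a two-sided test at α = 0.05: z_{α/2} = 1.960.
Power = Φ(δ − 1.960) + Φ(−δ − 1.960) = Φ(1.384) + Φ(-5.304) = 0.9168 + 0.0000 = 0.9168.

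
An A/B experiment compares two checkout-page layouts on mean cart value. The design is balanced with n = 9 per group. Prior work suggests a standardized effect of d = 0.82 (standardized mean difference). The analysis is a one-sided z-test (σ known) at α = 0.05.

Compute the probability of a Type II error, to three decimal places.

β ≈ 0.462

Noncentrality parameter: δ = d·√(n/2) = 0.82 × √(9/2) = 1.7395
One-sided α = 0.05 → critical value z_{0.05} = 1.645.
Power = Φ(δ − 1.645) = Φ(0.095) = 0.5377.
Type II error: β = 1 − power = 1 − 0.5377 = 0.4623.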